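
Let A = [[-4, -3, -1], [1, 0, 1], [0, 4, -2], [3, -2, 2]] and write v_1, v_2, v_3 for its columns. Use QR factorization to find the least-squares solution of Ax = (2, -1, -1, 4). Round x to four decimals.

x = (2.3289, -2.3316, -3.9602)

e_1 = v_1/‖v_1‖ = (-4, 1, 0, 3)/5.0990 = (-0.7845, 0.1961, 0.0000, 0.5883).
r_{12} = e_1·v_2 = 1.1767.
u_2 = v_2 − 1.1767·e_1 = (-2.0769, -0.2308, 4.0000, -2.6923).
‖u_2‖ = 5.2550, so e_2 = (-0.3952, -0.0439, 0.7612, -0.5123).
r_{13} = e_1·v_3 = 2.1573; r_{23} = e_2·v_3 = -2.1957.
u_3 = v_3 − 2.1573·e_1 + 2.1957·e_2 = (-0.1755, 0.4805, -0.3287, -0.3942).
‖u_3‖ = 0.7246, so e_3 = (-0.2422, 0.6631, -0.4536, -0.5439).
Qᵀb = (0.5883, -3.5570, -2.8696).
Back-substitute: x_3 = -2.8696/0.7246 = -3.9602.
x_2 = (-3.5570 + 2.1957·(-3.9602))/5.2550 = -2.3316.
x_1 = (0.5883 − 1.1767·(-2.3316) − 2.1573·(-3.9602))/5.0990 = 2.3289.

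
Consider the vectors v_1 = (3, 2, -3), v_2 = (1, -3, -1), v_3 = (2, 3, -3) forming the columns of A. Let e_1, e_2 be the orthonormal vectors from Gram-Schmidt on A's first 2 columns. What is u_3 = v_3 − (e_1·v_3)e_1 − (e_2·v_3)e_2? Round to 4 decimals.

u_3 = (-0.5000, 0.0000, -0.5000)

v_1 = (3, 2, -3); ‖v_1‖ = 4.6904, so e_1 = (0.6396, 0.4264, -0.6396).
e_1·v_2 = 0.6396·1 + 0.4264·(-3) + (-0.6396)·(-1) = 0.0000.
u_2 = v_2 − 0.0000·e_1 = (1.0000, -3.0000, -1.0000).
‖u_2‖ = 3.3166, so e_2 = (0.3015, -0.9045, -0.3015).
e_1·v_3 = 0.6396·2 + 0.4264·3 + (-0.6396)·(-3) = 4.4772; e_2·v_3 = 0.3015·2 + (-0.9045)·3 + (-0.3015)·(-3) = -1.2060.
u_3 = v_3 − 4.4772·e_1 + 1.2060·e_2 = (-0.5000, 0.0000, -0.5000).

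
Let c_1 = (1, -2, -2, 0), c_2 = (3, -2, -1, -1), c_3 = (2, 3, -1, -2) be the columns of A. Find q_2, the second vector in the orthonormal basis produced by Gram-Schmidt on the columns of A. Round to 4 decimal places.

q_1 = c_1/‖c_1‖ = (1, -2, -2, 0)/3.0000 = (0.3333, -0.6667, -0.6667, 0.0000).
r_{12} = q_1·c_2 = 3.0000.
u_2 = c_2 − 3.0000·q_1 = (2.0000, 0.0000, 1.0000, -1.0000).
‖u_2‖ = 2.4495, so q_2 = (0.8165, 0.0000, 0.4082, -0.4082).

q_2 = (0.8165, 0.0000, 0.4082, -0.4082)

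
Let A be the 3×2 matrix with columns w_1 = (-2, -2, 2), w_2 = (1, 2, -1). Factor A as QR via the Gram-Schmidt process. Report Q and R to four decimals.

Q = [[-0.5774, -0.4082], [-0.5774, 0.8165], [0.5774, 0.4082]], R = [[3.4641, -2.3094], [0.0000, 0.8165]]

w_1 = (-2, -2, 2); ‖w_1‖ = 3.4641, so e_1 = (-0.5774, -0.5774, 0.5774).
e_1·w_2 = (-0.5774)·1 + (-0.5774)·2 + 0.5774·(-1) = -2.3094.
u_2 = w_2 + 2.3094·e_1 = (-0.3333, 0.6667, 0.3333).
‖u_2‖ = 0.8165, so e_2 = (-0.4082, 0.8165, 0.4082).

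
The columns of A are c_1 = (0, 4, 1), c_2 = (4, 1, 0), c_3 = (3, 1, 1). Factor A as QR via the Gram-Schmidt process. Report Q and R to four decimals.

c_1 = (0, 4, 1); ‖c_1‖ = 4.1231, so e_1 = (0.0000, 0.9701, 0.2425).
e_1·c_2 = 0.0000·4 + 0.9701·1 + 0.2425·0 = 0.9701.
u_2 = c_2 − 0.9701·e_1 = (4.0000, 0.0588, -0.2353).
‖u_2‖ = 4.0073, so e_2 = (0.9982, 0.0147, -0.0587).
e_1·c_3 = 0.0000·3 + 0.9701·1 + 0.2425·1 = 1.2127; e_2·c_3 = 0.9982·3 + 0.0147·1 + (-0.0587)·1 = 2.9505.
u_3 = c_3 − 1.2127·e_1 − 2.9505·e_2 = (0.0549, -0.2198, 0.8791).
‖u_3‖ = 0.9078, so e_3 = (0.0605, -0.2421, 0.9684).

Q = [[0.0000, 0.9982, 0.0605], [0.9701, 0.0147, -0.2421], [0.2425, -0.0587, 0.9684]], R = [[4.1231, 0.9701, 1.2127], [0.0000, 4.0073, 2.9505], [0.0000, 0.0000, 0.9078]]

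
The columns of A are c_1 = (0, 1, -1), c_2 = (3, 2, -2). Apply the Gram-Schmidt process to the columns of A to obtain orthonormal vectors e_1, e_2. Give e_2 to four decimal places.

e_1 = c_1/‖c_1‖ = (0, 1, -1)/1.4142 = (0.0000, 0.7071, -0.7071).
r_{12} = e_1·c_2 = 2.8284.
u_2 = c_2 − 2.8284·e_1 = (3.0000, 0.0000, 0.0000).
‖u_2‖ = 3.0000, so e_2 = (1.0000, 0.0000, 0.0000).

e_2 = (1.0000, 0.0000, 0.0000)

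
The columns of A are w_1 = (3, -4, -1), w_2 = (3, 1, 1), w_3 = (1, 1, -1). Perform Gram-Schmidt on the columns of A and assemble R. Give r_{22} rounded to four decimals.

w_1 = (3, -4, -1); ‖w_1‖ = 5.0990, so e_1 = (0.5883, -0.7845, -0.1961).
e_1·w_2 = 0.5883·3 + (-0.7845)·1 + (-0.1961)·1 = 0.7845.
u_2 = w_2 − 0.7845·e_1 = (2.5385, 1.6154, 1.1538).
r_{22} = ‖u_2‖ = 3.2225.

r_{22} = 3.2225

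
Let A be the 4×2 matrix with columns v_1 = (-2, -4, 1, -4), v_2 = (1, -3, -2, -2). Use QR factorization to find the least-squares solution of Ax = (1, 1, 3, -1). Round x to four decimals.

v_1 = (-2, -4, 1, -4); ‖v_1‖ = 6.0828, so e_1 = (-0.3288, -0.6576, 0.1644, -0.6576).
e_1·v_2 = (-0.3288)·1 + (-0.6576)·(-3) + 0.1644·(-2) + (-0.6576)·(-2) = 2.6304.
u_2 = v_2 − 2.6304·e_1 = (1.8649, -1.2703, -2.4324, -0.2703).
‖u_2‖ = 3.3288, so e_2 = (0.5602, -0.3816, -0.7307, -0.0812).
Qᵀb = (0.1644, -1.9323).
Back-substitute: x_2 = -1.9323/3.3288 = -0.5805.
x_1 = (0.1644 − 2.6304·(-0.5805))/6.0828 = 0.2780.

x = (0.2780, -0.5805)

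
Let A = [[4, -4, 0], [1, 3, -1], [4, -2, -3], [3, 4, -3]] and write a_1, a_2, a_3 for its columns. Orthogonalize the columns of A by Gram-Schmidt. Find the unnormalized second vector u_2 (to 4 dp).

a_1 = (4, 1, 4, 3); ‖a_1‖ = 6.4807, so q_1 = (0.6172, 0.1543, 0.6172, 0.4629).
q_1·a_2 = 0.6172·(-4) + 0.1543·3 + 0.6172·(-2) + 0.4629·4 = -1.3887.
u_2 = a_2 + 1.3887·q_1 = (-3.1429, 3.2143, -1.1429, 4.6429).

u_2 = (-3.1429, 3.2143, -1.1429, 4.6429)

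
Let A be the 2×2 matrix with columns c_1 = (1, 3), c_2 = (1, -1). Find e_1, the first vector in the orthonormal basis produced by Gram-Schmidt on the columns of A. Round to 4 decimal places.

e_1 = (0.3162, 0.9487)

c_1 = (1, 3); ‖c_1‖ = 3.1623, so e_1 = (0.3162, 0.9487).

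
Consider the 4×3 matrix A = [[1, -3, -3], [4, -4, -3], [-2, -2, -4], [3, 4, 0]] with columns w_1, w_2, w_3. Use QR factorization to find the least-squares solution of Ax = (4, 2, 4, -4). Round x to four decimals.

w_1 = (1, 4, -2, 3); ‖w_1‖ = 5.4772, so q_1 = (0.1826, 0.7303, -0.3651, 0.5477).
q_1·w_2 = 0.1826·(-3) + 0.7303·(-4) + (-0.3651)·(-2) + 0.5477·4 = -0.5477.
u_2 = w_2 + 0.5477·q_1 = (-2.9000, -3.6000, -2.2000, 4.3000).
‖u_2‖ = 6.6858, so q_2 = (-0.4338, -0.5385, -0.3291, 0.6432).
q_1·w_3 = 0.1826·(-3) + 0.7303·(-3) + (-0.3651)·(-4) + 0.5477·0 = -1.2780; q_2·w_3 = (-0.4338)·(-3) + (-0.5385)·(-3) + (-0.3291)·(-4) + 0.6432·0 = 4.2328.
u_3 = w_3 + 1.2780·q_1 − 4.2328·q_2 = (-0.9306, 0.2125, -3.0738, -2.0224).
‖u_3‖ = 3.8013, so q_3 = (-0.2448, 0.0559, -0.8086, -0.5320).
Qᵀb = (-1.4606, -6.7008, -1.9739).
Back-substitute: x_3 = -1.9739/3.8013 = -0.5193.
x_2 = (-6.7008 − 4.2328·(-0.5193))/6.6858 = -0.6735.
x_1 = (-1.4606 + 0.5477·(-0.6735) + 1.2780·(-0.5193))/5.4772 = -0.4552.

x = (-0.4552, -0.6735, -0.5193)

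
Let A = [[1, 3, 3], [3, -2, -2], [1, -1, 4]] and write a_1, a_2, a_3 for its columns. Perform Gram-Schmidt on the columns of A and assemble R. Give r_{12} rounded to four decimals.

q_1 = a_1/‖a_1‖ = (1, 3, 1)/3.3166 = (0.3015, 0.9045, 0.3015).
r_{12} = q_1·a_2 = -1.2060.

r_{12} = -1.2060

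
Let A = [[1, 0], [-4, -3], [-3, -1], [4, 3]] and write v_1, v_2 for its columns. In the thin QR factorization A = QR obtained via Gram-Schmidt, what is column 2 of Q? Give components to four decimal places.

v_1 = (1, -4, -3, 4); ‖v_1‖ = 6.4807, so e_1 = (0.1543, -0.6172, -0.4629, 0.6172).
e_1·v_2 = 0.1543·0 + (-0.6172)·(-3) + (-0.4629)·(-1) + 0.6172·3 = 4.1662.
u_2 = v_2 − 4.1662·e_1 = (-0.6429, -0.4286, 0.9286, 0.4286).
‖u_2‖ = 1.2817, so e_2 = (-0.5016, -0.3344, 0.7245, 0.3344).

e_2 = (-0.5016, -0.3344, 0.7245, 0.3344)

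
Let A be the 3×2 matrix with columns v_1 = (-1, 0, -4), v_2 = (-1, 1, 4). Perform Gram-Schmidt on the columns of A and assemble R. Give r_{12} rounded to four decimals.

r_{12} = -3.6380

e_1 = v_1/‖v_1‖ = (-1, 0, -4)/4.1231 = (-0.2425, 0.0000, -0.9701).
r_{12} = e_1·v_2 = -3.6380.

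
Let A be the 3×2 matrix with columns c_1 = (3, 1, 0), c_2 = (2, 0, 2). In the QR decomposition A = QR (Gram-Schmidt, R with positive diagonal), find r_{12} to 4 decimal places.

c_1 = (3, 1, 0); ‖c_1‖ = 3.1623, so q_1 = (0.9487, 0.3162, 0.0000).
r_{12} = q_1·c_2 = 1.8974.

r_{12} = 1.8974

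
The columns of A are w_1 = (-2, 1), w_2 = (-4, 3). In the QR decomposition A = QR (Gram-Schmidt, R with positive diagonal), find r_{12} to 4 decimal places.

w_1 = (-2, 1); ‖w_1‖ = 2.2361, so q_1 = (-0.8944, 0.4472).
r_{12} = q_1·w_2 = 4.9193.

r_{12} = 4.9193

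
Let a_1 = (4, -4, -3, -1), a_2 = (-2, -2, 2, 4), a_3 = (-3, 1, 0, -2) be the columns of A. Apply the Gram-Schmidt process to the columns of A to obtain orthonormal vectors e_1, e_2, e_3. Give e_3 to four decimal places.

a_1 = (4, -4, -3, -1); ‖a_1‖ = 6.4807, so e_1 = (0.6172, -0.6172, -0.4629, -0.1543).
e_1·a_2 = 0.6172·(-2) + (-0.6172)·(-2) + (-0.4629)·2 + (-0.1543)·4 = -1.5430.
u_2 = a_2 + 1.5430·e_1 = (-1.0476, -2.9524, 1.2857, 3.7619).
‖u_2‖ = 5.0615, so e_2 = (-0.2070, -0.5833, 0.2540, 0.7432).
e_1·a_3 = 0.6172·(-3) + (-0.6172)·1 + (-0.4629)·0 + (-0.1543)·(-2) = -2.1602; e_2·a_3 = (-0.2070)·(-3) + (-0.5833)·1 + 0.2540·0 + 0.7432·(-2) = -1.4488.
u_3 = a_3 + 2.1602·e_1 + 1.4488·e_2 = (-1.9665, -1.1784, -0.6320, -1.2565).
‖u_3‖ = 2.6896, so e_3 = (-0.7312, -0.4381, -0.2350, -0.4672).

e_3 = (-0.7312, -0.4381, -0.2350, -0.4672)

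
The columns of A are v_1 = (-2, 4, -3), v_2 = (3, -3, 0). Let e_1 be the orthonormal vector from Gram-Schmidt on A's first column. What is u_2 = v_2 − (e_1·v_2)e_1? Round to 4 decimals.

v_1 = (-2, 4, -3); ‖v_1‖ = 5.3852, so e_1 = (-0.3714, 0.7428, -0.5571).
e_1·v_2 = (-0.3714)·3 + 0.7428·(-3) + (-0.5571)·0 = -3.3425.
u_2 = v_2 + 3.3425·e_1 = (1.7586, -0.5172, -1.8621).

u_2 = (1.7586, -0.5172, -1.8621)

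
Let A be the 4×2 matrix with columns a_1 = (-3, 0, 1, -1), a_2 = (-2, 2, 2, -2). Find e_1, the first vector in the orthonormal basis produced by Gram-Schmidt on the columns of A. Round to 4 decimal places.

e_1 = (-0.9045, 0.0000, 0.3015, -0.3015)

e_1 = a_1/‖a_1‖ = (-3, 0, 1, -1)/3.3166 = (-0.9045, 0.0000, 0.3015, -0.3015).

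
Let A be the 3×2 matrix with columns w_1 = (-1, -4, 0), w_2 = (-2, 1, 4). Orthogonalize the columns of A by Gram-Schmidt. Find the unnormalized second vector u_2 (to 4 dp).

u_2 = (-2.1176, 0.5294, 4.0000)

e_1 = w_1/‖w_1‖ = (-1, -4, 0)/4.1231 = (-0.2425, -0.9701, 0.0000).
r_{12} = e_1·w_2 = -0.4851.
u_2 = w_2 + 0.4851·e_1 = (-2.1176, 0.5294, 4.0000).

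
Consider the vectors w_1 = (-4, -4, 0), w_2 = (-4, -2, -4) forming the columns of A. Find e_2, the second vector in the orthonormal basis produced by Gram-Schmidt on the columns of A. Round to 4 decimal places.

e_2 = (-0.2357, 0.2357, -0.9428)

w_1 = (-4, -4, 0); ‖w_1‖ = 5.6569, so e_1 = (-0.7071, -0.7071, 0.0000).
e_1·w_2 = (-0.7071)·(-4) + (-0.7071)·(-2) + 0.0000·(-4) = 4.2426.
u_2 = w_2 − 4.2426·e_1 = (-1.0000, 1.0000, -4.0000).
‖u_2‖ = 4.2426, so e_2 = (-0.2357, 0.2357, -0.9428).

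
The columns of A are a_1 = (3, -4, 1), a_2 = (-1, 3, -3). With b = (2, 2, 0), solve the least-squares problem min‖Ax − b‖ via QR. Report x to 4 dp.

e_1 = a_1/‖a_1‖ = (3, -4, 1)/5.0990 = (0.5883, -0.7845, 0.1961).
r_{12} = e_1·a_2 = -3.5301.
u_2 = a_2 + 3.5301·e_1 = (1.0769, 0.2308, -2.3077).
‖u_2‖ = 2.5570, so e_2 = (0.4212, 0.0902, -0.9025).
Qᵀb = (-0.3922, 1.0228).
Back-substitute: x_2 = 1.0228/2.5570 = 0.4000.
x_1 = (-0.3922 + 3.5301·0.4000)/5.0990 = 0.2000.

x = (0.2000, 0.4000)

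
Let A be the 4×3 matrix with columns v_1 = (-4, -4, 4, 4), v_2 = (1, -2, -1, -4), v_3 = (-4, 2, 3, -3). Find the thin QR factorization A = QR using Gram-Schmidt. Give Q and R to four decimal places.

v_1 = (-4, -4, 4, 4); ‖v_1‖ = 8.0000, so q_1 = (-0.5000, -0.5000, 0.5000, 0.5000).
q_1·v_2 = (-0.5000)·1 + (-0.5000)·(-2) + 0.5000·(-1) + 0.5000·(-4) = -2.0000.
u_2 = v_2 + 2.0000·q_1 = (0.0000, -3.0000, 0.0000, -3.0000).
‖u_2‖ = 4.2426, so q_2 = (0.0000, -0.7071, 0.0000, -0.7071).
q_1·v_3 = (-0.5000)·(-4) + (-0.5000)·2 + 0.5000·3 + 0.5000·(-3) = 1.0000; q_2·v_3 = 0.0000·(-4) + (-0.7071)·2 + 0.0000·3 + (-0.7071)·(-3) = 0.7071.
u_3 = v_3 − 1.0000·q_1 − 0.7071·q_2 = (-3.5000, 3.0000, 2.5000, -3.0000).
‖u_3‖ = 6.0415, so q_3 = (-0.5793, 0.4966, 0.4138, -0.4966).

Q = [[-0.5000, 0.0000, -0.5793], [-0.5000, -0.7071, 0.4966], [0.5000, 0.0000, 0.4138], [0.5000, -0.7071, -0.4966]], R = [[8.0000, -2.0000, 1.0000], [0.0000, 4.2426, 0.7071], [0.0000, 0.0000, 6.0415]]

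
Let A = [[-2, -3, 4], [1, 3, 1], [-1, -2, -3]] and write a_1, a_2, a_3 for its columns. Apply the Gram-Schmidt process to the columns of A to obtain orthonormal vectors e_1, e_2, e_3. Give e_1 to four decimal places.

e_1 = (-0.8165, 0.4082, -0.4082)

a_1 = (-2, 1, -1); ‖a_1‖ = 2.4495, so e_1 = (-0.8165, 0.4082, -0.4082).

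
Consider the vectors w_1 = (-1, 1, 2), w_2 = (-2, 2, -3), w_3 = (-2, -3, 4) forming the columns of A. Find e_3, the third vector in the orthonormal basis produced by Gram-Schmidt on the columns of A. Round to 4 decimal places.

e_1 = w_1/‖w_1‖ = (-1, 1, 2)/2.4495 = (-0.4082, 0.4082, 0.8165).
r_{12} = e_1·w_2 = -0.8165.
u_2 = w_2 + 0.8165·e_1 = (-2.3333, 2.3333, -2.3333).
‖u_2‖ = 4.0415, so e_2 = (-0.5774, 0.5774, -0.5774).
r_{13} = e_1·w_3 = 2.8577; r_{23} = e_2·w_3 = -2.8868.
u_3 = w_3 − 2.8577·e_1 + 2.8868·e_2 = (-2.5000, -2.5000, 0.0000).
‖u_3‖ = 3.5355, so e_3 = (-0.7071, -0.7071, 0.0000).

e_3 = (-0.7071, -0.7071, 0.0000)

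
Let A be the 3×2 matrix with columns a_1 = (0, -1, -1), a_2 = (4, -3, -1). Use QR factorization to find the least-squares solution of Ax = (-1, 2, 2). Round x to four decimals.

q_1 = a_1/‖a_1‖ = (0, -1, -1)/1.4142 = (0.0000, -0.7071, -0.7071).
r_{12} = q_1·a_2 = 2.8284.
u_2 = a_2 − 2.8284·q_1 = (4.0000, -1.0000, 1.0000).
‖u_2‖ = 4.2426, so q_2 = (0.9428, -0.2357, 0.2357).
Qᵀb = (-2.8284, -0.9428).
Back-substitute: x_2 = -0.9428/4.2426 = -0.2222.
x_1 = (-2.8284 − 2.8284·(-0.2222))/1.4142 = -1.5556.

x = (-1.5556, -0.2222)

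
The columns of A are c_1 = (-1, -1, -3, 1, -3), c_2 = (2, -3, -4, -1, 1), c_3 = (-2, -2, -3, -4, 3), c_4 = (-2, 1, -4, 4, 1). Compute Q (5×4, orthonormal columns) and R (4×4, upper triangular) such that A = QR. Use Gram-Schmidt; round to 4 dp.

c_1 = (-1, -1, -3, 1, -3); ‖c_1‖ = 4.5826, so q_1 = (-0.2182, -0.2182, -0.6547, 0.2182, -0.6547).
q_1·c_2 = (-0.2182)·2 + (-0.2182)·(-3) + (-0.6547)·(-4) + 0.2182·(-1) + (-0.6547)·1 = 1.9640.
u_2 = c_2 − 1.9640·q_1 = (2.4286, -2.5714, -2.7143, -1.4286, 2.2857).
‖u_2‖ = 5.2099, so q_2 = (0.4661, -0.4936, -0.5210, -0.2742, 0.4387).
q_1·c_3 = (-0.2182)·(-2) + (-0.2182)·(-2) + (-0.6547)·(-3) + 0.2182·(-4) + (-0.6547)·3 = 0.0000; q_2·c_3 = 0.4661·(-2) + (-0.4936)·(-2) + (-0.5210)·(-3) + (-0.2742)·(-4) + 0.4387·3 = 4.0308.
u_3 = c_3 + 0.0000·q_1 − 4.0308·q_2 = (-3.8789, -0.0105, -0.9000, -2.8947, 1.2316).
‖u_3‖ = 5.0747, so q_3 = (-0.7644, -0.0021, -0.1774, -0.5704, 0.2427).
q_1·c_4 = (-0.2182)·(-2) + (-0.2182)·1 + (-0.6547)·(-4) + 0.2182·4 + (-0.6547)·1 = 3.0551; q_2·c_4 = 0.4661·(-2) + (-0.4936)·1 + (-0.5210)·(-4) + (-0.2742)·4 + 0.4387·1 = 0.0000; q_3·c_4 = (-0.7644)·(-2) + (-0.0021)·1 + (-0.1774)·(-4) + (-0.5704)·4 + 0.2427·1 = 0.1971.
u_4 = c_4 − 3.0551·q_1 − 0.0000·q_2 − 0.1971·q_3 = (-1.1827, 1.6671, -1.9651, 3.4457, 2.9522).
‖u_4‖ = 5.3505, so q_4 = (-0.2210, 0.3116, -0.3673, 0.6440, 0.5518).

Q = [[-0.2182, 0.4661, -0.7644, -0.2210], [-0.2182, -0.4936, -0.0021, 0.3116], [-0.6547, -0.5210, -0.1774, -0.3673], [0.2182, -0.2742, -0.5704, 0.6440], [-0.6547, 0.4387, 0.2427, 0.5518]], R = [[4.5826, 1.9640, 0.0000, 3.0551], [0.0000, 5.2099, 4.0308, 0.0000], [0.0000, 0.0000, 5.0747, 0.1971], [0.0000, 0.0000, 0.0000, 5.3505]]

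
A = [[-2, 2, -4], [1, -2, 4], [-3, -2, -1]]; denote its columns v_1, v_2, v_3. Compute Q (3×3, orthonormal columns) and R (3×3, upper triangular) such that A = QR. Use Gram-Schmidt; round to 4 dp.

v_1 = (-2, 1, -3); ‖v_1‖ = 3.7417, so e_1 = (-0.5345, 0.2673, -0.8018).
e_1·v_2 = (-0.5345)·2 + 0.2673·(-2) + (-0.8018)·(-2) = 0.0000.
u_2 = v_2 + 0.0000·e_1 = (2.0000, -2.0000, -2.0000).
‖u_2‖ = 3.4641, so e_2 = (0.5774, -0.5774, -0.5774).
e_1·v_3 = (-0.5345)·(-4) + 0.2673·4 + (-0.8018)·(-1) = 4.0089; e_2·v_3 = 0.5774·(-4) + (-0.5774)·4 + (-0.5774)·(-1) = -4.0415.
u_3 = v_3 − 4.0089·e_1 + 4.0415·e_2 = (0.4762, 0.5952, -0.1190).
‖u_3‖ = 0.7715, so e_3 = (0.6172, 0.7715, -0.1543).

Q = [[-0.5345, 0.5774, 0.6172], [0.2673, -0.5774, 0.7715], [-0.8018, -0.5774, -0.1543]], R = [[3.7417, 0.0000, 4.0089], [0.0000, 3.4641, -4.0415], [0.0000, 0.0000, 0.7715]]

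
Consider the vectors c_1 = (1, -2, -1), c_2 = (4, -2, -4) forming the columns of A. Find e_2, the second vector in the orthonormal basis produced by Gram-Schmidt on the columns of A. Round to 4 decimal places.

e_1 = c_1/‖c_1‖ = (1, -2, -1)/2.4495 = (0.4082, -0.8165, -0.4082).
r_{12} = e_1·c_2 = 4.8990.
u_2 = c_2 − 4.8990·e_1 = (2.0000, 2.0000, -2.0000).
‖u_2‖ = 3.4641, so e_2 = (0.5774, 0.5774, -0.5774).

e_2 = (0.5774, 0.5774, -0.5774)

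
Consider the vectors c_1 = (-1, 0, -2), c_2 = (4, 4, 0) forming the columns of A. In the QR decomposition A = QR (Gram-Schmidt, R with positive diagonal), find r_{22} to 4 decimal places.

e_1 = c_1/‖c_1‖ = (-1, 0, -2)/2.2361 = (-0.4472, 0.0000, -0.8944).
r_{12} = e_1·c_2 = -1.7889.
u_2 = c_2 + 1.7889·e_1 = (3.2000, 4.0000, -1.6000).
r_{22} = ‖u_2‖ = 5.3666.

r_{22} = 5.3666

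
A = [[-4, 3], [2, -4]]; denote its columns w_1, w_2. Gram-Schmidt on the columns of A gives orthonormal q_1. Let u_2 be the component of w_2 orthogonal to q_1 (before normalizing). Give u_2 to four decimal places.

w_1 = (-4, 2); ‖w_1‖ = 4.4721, so q_1 = (-0.8944, 0.4472).
q_1·w_2 = (-0.8944)·3 + 0.4472·(-4) = -4.4721.
u_2 = w_2 + 4.4721·q_1 = (-1.0000, -2.0000).

u_2 = (-1.0000, -2.0000)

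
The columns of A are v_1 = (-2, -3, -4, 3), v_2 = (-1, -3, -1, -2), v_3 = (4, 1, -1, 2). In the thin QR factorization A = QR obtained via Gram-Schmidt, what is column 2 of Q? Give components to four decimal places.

q_1 = v_1/‖v_1‖ = (-2, -3, -4, 3)/6.1644 = (-0.3244, -0.4867, -0.6489, 0.4867).
r_{12} = q_1·v_2 = 1.4600.
u_2 = v_2 − 1.4600·q_1 = (-0.5263, -2.2895, -0.0526, -2.7105).
‖u_2‖ = 3.5873, so q_2 = (-0.1467, -0.6382, -0.0147, -0.7556).

q_2 = (-0.1467, -0.6382, -0.0147, -0.7556)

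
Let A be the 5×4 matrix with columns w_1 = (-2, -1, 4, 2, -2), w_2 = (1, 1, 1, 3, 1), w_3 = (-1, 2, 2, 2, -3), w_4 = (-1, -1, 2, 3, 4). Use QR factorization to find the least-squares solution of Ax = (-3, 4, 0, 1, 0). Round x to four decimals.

w_1 = (-2, -1, 4, 2, -2); ‖w_1‖ = 5.3852, so q_1 = (-0.3714, -0.1857, 0.7428, 0.3714, -0.3714).
q_1·w_2 = (-0.3714)·1 + (-0.1857)·1 + 0.7428·1 + 0.3714·3 + (-0.3714)·1 = 0.9285.
u_2 = w_2 − 0.9285·q_1 = (1.3448, 1.1724, 0.3103, 2.6552, 1.3448).
‖u_2‖ = 3.4840, so q_2 = (0.3860, 0.3365, 0.0891, 0.7621, 0.3860).
q_1·w_3 = (-0.3714)·(-1) + (-0.1857)·2 + 0.7428·2 + 0.3714·2 + (-0.3714)·(-3) = 3.3425; q_2·w_3 = 0.3860·(-1) + 0.3365·2 + 0.0891·2 + 0.7621·2 + 0.3860·(-3) = 0.8314.
u_3 = w_3 − 3.3425·q_1 − 0.8314·q_2 = (-0.0795, 2.3409, -0.5568, 0.1250, -2.0795).
‖u_3‖ = 3.1838, so q_3 = (-0.0250, 0.7353, -0.1749, 0.0393, -0.6532).
q_1·w_4 = (-0.3714)·(-1) + (-0.1857)·(-1) + 0.7428·2 + 0.3714·3 + (-0.3714)·4 = 1.6713; q_2·w_4 = 0.3860·(-1) + 0.3365·(-1) + 0.0891·2 + 0.7621·3 + 0.3860·4 = 3.2860; q_3·w_4 = (-0.0250)·(-1) + 0.7353·(-1) + (-0.1749)·2 + 0.0393·3 + (-0.6532)·4 = -3.5550.
u_4 = w_4 − 1.6713·q_1 − 3.2860·q_2 + 3.5550·q_3 = (-1.7365, 0.8184, -0.1558, 0.0146, 1.0303).
‖u_4‖ = 2.1843, so q_4 = (-0.7950, 0.3747, -0.0713, 0.0067, 0.4717).
Qᵀb = (0.7428, 0.9502, 3.0553, 3.8903).
Back-substitute: x_4 = 3.8903/2.1843 = 1.7810.
x_3 = (3.0553 + 3.5550·1.7810)/3.1838 = 2.9483.
x_2 = (0.9502 − 0.8314·2.9483 − 3.2860·1.7810)/3.4840 = -2.1107.
x_1 = (0.7428 − 0.9285·(-2.1107) − 3.3425·2.9483 − 1.6713·1.7810)/5.3852 = -1.8809.

x = (-1.8809, -2.1107, 2.9483, 1.7810)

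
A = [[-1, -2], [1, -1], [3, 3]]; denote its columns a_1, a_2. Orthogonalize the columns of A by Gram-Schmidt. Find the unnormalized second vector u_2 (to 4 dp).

u_2 = (-1.0909, -1.9091, 0.2727)

a_1 = (-1, 1, 3); ‖a_1‖ = 3.3166, so q_1 = (-0.3015, 0.3015, 0.9045).
q_1·a_2 = (-0.3015)·(-2) + 0.3015·(-1) + 0.9045·3 = 3.0151.
u_2 = a_2 − 3.0151·q_1 = (-1.0909, -1.9091, 0.2727).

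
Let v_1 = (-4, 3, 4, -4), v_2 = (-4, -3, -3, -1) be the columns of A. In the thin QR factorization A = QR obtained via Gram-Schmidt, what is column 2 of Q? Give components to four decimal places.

e_1 = v_1/‖v_1‖ = (-4, 3, 4, -4)/7.5498 = (-0.5298, 0.3974, 0.5298, -0.5298).
r_{12} = e_1·v_2 = -0.1325.
u_2 = v_2 + 0.1325·e_1 = (-4.0702, -2.9474, -2.9298, -1.0702).
‖u_2‖ = 5.9146, so e_2 = (-0.6882, -0.4983, -0.4954, -0.1809).

e_2 = (-0.6882, -0.4983, -0.4954, -0.1809)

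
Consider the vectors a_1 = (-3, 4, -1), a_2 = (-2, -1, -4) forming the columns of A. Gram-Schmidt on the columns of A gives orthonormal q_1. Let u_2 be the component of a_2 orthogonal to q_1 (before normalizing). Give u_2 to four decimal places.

u_2 = (-1.3077, -1.9231, -3.7692)

q_1 = a_1/‖a_1‖ = (-3, 4, -1)/5.0990 = (-0.5883, 0.7845, -0.1961).
r_{12} = q_1·a_2 = 1.1767.
u_2 = a_2 − 1.1767·q_1 = (-1.3077, -1.9231, -3.7692).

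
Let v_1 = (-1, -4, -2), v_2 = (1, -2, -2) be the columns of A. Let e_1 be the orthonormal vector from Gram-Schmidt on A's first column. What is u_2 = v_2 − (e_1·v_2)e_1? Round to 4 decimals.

u_2 = (1.5238, 0.0952, -0.9524)

v_1 = (-1, -4, -2); ‖v_1‖ = 4.5826, so e_1 = (-0.2182, -0.8729, -0.4364).
e_1·v_2 = (-0.2182)·1 + (-0.8729)·(-2) + (-0.4364)·(-2) = 2.4004.
u_2 = v_2 − 2.4004·e_1 = (1.5238, 0.0952, -0.9524).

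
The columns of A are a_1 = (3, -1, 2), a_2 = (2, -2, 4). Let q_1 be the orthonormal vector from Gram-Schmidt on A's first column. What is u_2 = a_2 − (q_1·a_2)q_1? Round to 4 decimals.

u_2 = (-1.4286, -0.8571, 1.7143)

a_1 = (3, -1, 2); ‖a_1‖ = 3.7417, so q_1 = (0.8018, -0.2673, 0.5345).
q_1·a_2 = 0.8018·2 + (-0.2673)·(-2) + 0.5345·4 = 4.2762.
u_2 = a_2 − 4.2762·q_1 = (-1.4286, -0.8571, 1.7143).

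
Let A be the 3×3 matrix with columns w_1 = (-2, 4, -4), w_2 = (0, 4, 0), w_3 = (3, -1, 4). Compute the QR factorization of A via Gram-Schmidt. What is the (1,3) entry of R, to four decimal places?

q_1 = w_1/‖w_1‖ = (-2, 4, -4)/6.0000 = (-0.3333, 0.6667, -0.6667).
r_{13} = q_1·w_3 = -4.3333.

r_{13} = -4.3333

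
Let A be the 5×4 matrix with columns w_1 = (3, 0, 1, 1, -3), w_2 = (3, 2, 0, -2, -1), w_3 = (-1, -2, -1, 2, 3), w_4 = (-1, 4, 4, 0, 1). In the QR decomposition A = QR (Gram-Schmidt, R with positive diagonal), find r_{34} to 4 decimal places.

r_{34} = -2.1445

e_1 = w_1/‖w_1‖ = (3, 0, 1, 1, -3)/4.4721 = (0.6708, 0.0000, 0.2236, 0.2236, -0.6708).
r_{12} = e_1·w_2 = 2.2361.
u_2 = w_2 − 2.2361·e_1 = (1.5000, 2.0000, -0.5000, -2.5000, 0.5000).
‖u_2‖ = 3.6056, so e_2 = (0.4160, 0.5547, -0.1387, -0.6934, 0.1387).
r_{13} = e_1·w_3 = -2.4597; r_{23} = e_2·w_3 = -2.3575.
u_3 = w_3 + 2.4597·e_1 + 2.3575·e_2 = (1.6308, -0.6923, -0.7769, 0.9154, 1.6769).
‖u_3‖ = 2.7189, so e_3 = (0.5998, -0.2546, -0.2858, 0.3367, 0.6168).
r_{34} = e_3·w_4 = -2.1445.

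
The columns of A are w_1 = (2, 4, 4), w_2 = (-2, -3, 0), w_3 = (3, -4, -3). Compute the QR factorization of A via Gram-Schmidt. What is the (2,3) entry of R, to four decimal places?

r_{23} = -1.5568

w_1 = (2, 4, 4); ‖w_1‖ = 6.0000, so e_1 = (0.3333, 0.6667, 0.6667).
e_1·w_2 = 0.3333·(-2) + 0.6667·(-3) + 0.6667·0 = -2.6667.
u_2 = w_2 + 2.6667·e_1 = (-1.1111, -1.2222, 1.7778).
‖u_2‖ = 2.4267, so e_2 = (-0.4579, -0.5037, 0.7326).
r_{23} = e_2·w_3 = -1.5568.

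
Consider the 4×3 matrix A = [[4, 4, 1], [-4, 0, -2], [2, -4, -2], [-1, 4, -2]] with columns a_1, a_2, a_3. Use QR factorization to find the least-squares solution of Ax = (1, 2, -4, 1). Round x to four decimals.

x = (-0.5382, 0.5040, 0.4897)

a_1 = (4, -4, 2, -1); ‖a_1‖ = 6.0828, so q_1 = (0.6576, -0.6576, 0.3288, -0.1644).
q_1·a_2 = 0.6576·4 + (-0.6576)·0 + 0.3288·(-4) + (-0.1644)·4 = 0.6576.
u_2 = a_2 − 0.6576·q_1 = (3.5676, 0.4324, -4.2162, 4.1081).
‖u_2‖ = 6.8969, so q_2 = (0.5173, 0.0627, -0.6113, 0.5956).
q_1·a_3 = 0.6576·1 + (-0.6576)·(-2) + 0.3288·(-2) + (-0.1644)·(-2) = 1.6440; q_2·a_3 = 0.5173·1 + 0.0627·(-2) + (-0.6113)·(-2) + 0.5956·(-2) = 0.4232.
u_3 = a_3 − 1.6440·q_1 − 0.4232·q_2 = (-0.3000, -0.9455, -2.2818, -1.9818).
‖u_3‖ = 3.1809, so q_3 = (-0.0943, -0.2972, -0.7173, -0.6230).
Qᵀb = (-2.1372, 3.6836, 1.5576).
Back-substitute: x_3 = 1.5576/3.1809 = 0.4897.
x_2 = (3.6836 − 0.4232·0.4897)/6.8969 = 0.5040.
x_1 = (-2.1372 − 0.6576·0.5040 − 1.6440·0.4897)/6.0828 = -0.5382.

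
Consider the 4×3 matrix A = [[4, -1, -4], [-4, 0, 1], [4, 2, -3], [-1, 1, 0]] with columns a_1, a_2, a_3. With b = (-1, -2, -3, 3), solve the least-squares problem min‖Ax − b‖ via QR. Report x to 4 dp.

e_1 = a_1/‖a_1‖ = (4, -4, 4, -1)/7.0000 = (0.5714, -0.5714, 0.5714, -0.1429).
r_{12} = e_1·a_2 = 0.4286.
u_2 = a_2 − 0.4286·e_1 = (-1.2449, 0.2449, 1.7551, 1.0612).
‖u_2‖ = 2.4117, so e_2 = (-0.5162, 0.1015, 0.7277, 0.4400).
r_{13} = e_1·a_3 = -4.5714; r_{23} = e_2·a_3 = -0.0169.
u_3 = a_3 + 4.5714·e_1 + 0.0169·e_2 = (-1.3965, -1.6105, -0.3754, -0.6456).
‖u_3‖ = 2.2587, so e_3 = (-0.6183, -0.7130, -0.1662, -0.2858).
Qᵀb = (-1.5714, -0.5500, 1.6855).
Back-substitute: x_3 = 1.6855/2.2587 = 0.7462.
x_2 = (-0.5500 + 0.0169·0.7462)/2.4117 = -0.2228.
x_1 = (-1.5714 − 0.4286·(-0.2228) + 4.5714·0.7462)/7.0000 = 0.2765.

x = (0.2765, -0.2228, 0.7462)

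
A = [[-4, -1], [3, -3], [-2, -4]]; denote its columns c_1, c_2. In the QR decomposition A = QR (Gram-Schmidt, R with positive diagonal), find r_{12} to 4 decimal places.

c_1 = (-4, 3, -2); ‖c_1‖ = 5.3852, so q_1 = (-0.7428, 0.5571, -0.3714).
r_{12} = q_1·c_2 = 0.5571.

r_{12} = 0.5571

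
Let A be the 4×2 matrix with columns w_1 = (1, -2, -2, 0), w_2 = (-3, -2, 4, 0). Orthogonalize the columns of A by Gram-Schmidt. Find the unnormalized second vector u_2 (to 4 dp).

u_2 = (-2.2222, -3.5556, 2.4444, 0.0000)

w_1 = (1, -2, -2, 0); ‖w_1‖ = 3.0000, so e_1 = (0.3333, -0.6667, -0.6667, 0.0000).
e_1·w_2 = 0.3333·(-3) + (-0.6667)·(-2) + (-0.6667)·4 + 0.0000·0 = -2.3333.
u_2 = w_2 + 2.3333·e_1 = (-2.2222, -3.5556, 2.4444, 0.0000).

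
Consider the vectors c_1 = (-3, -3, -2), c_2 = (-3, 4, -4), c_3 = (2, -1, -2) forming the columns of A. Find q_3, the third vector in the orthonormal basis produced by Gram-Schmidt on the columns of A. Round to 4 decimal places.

c_1 = (-3, -3, -2); ‖c_1‖ = 4.6904, so q_1 = (-0.6396, -0.6396, -0.4264).
q_1·c_2 = (-0.6396)·(-3) + (-0.6396)·4 + (-0.4264)·(-4) = 1.0660.
u_2 = c_2 − 1.0660·q_1 = (-2.3182, 4.6818, -3.5455).
‖u_2‖ = 6.3138, so q_2 = (-0.3672, 0.7415, -0.5615).
q_1·c_3 = (-0.6396)·2 + (-0.6396)·(-1) + (-0.4264)·(-2) = 0.2132; q_2·c_3 = (-0.3672)·2 + 0.7415·(-1) + (-0.5615)·(-2) = -0.3528.
u_3 = c_3 − 0.2132·q_1 + 0.3528·q_2 = (2.0068, -0.6021, -2.1072).
‖u_3‖ = 2.9715, so q_3 = (0.6754, -0.2026, -0.7091).

q_3 = (0.6754, -0.2026, -0.7091)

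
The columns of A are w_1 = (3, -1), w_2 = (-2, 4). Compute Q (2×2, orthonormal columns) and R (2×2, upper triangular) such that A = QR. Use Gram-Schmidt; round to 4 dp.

Q = [[0.9487, 0.3162], [-0.3162, 0.9487]], R = [[3.1623, -3.1623], [0.0000, 3.1623]]

w_1 = (3, -1); ‖w_1‖ = 3.1623, so e_1 = (0.9487, -0.3162).
e_1·w_2 = 0.9487·(-2) + (-0.3162)·4 = -3.1623.
u_2 = w_2 + 3.1623·e_1 = (1.0000, 3.0000).
‖u_2‖ = 3.1623, so e_2 = (0.3162, 0.9487).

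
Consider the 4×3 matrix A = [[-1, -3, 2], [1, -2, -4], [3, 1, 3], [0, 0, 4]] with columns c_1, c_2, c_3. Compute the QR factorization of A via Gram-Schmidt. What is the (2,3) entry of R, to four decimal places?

r_{23} = 1.1037

q_1 = c_1/‖c_1‖ = (-1, 1, 3, 0)/3.3166 = (-0.3015, 0.3015, 0.9045, 0.0000).
r_{12} = q_1·c_2 = 1.2060.
u_2 = c_2 − 1.2060·q_1 = (-2.6364, -2.3636, -0.0909, 0.0000).
‖u_2‖ = 3.5420, so q_2 = (-0.7443, -0.6673, -0.0257, 0.0000).
r_{23} = q_2·c_3 = 1.1037.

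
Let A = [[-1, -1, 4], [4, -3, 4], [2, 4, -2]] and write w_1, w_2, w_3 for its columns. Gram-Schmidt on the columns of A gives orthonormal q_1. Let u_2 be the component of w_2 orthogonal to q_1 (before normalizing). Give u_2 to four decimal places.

q_1 = w_1/‖w_1‖ = (-1, 4, 2)/4.5826 = (-0.2182, 0.8729, 0.4364).
r_{12} = q_1·w_2 = -0.6547.
u_2 = w_2 + 0.6547·q_1 = (-1.1429, -2.4286, 4.2857).

u_2 = (-1.1429, -2.4286, 4.2857)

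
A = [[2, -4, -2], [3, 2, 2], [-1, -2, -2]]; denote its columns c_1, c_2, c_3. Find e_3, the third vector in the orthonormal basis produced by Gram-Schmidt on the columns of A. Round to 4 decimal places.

e_3 = (0.2182, -0.4364, -0.8729)

c_1 = (2, 3, -1); ‖c_1‖ = 3.7417, so e_1 = (0.5345, 0.8018, -0.2673).
e_1·c_2 = 0.5345·(-4) + 0.8018·2 + (-0.2673)·(-2) = 0.0000.
u_2 = c_2 + 0.0000·e_1 = (-4.0000, 2.0000, -2.0000).
‖u_2‖ = 4.8990, so e_2 = (-0.8165, 0.4082, -0.4082).
e_1·c_3 = 0.5345·(-2) + 0.8018·2 + (-0.2673)·(-2) = 1.0690; e_2·c_3 = (-0.8165)·(-2) + 0.4082·2 + (-0.4082)·(-2) = 3.2660.
u_3 = c_3 − 1.0690·e_1 − 3.2660·e_2 = (0.0952, -0.1905, -0.3810).
‖u_3‖ = 0.4364, so e_3 = (0.2182, -0.4364, -0.8729).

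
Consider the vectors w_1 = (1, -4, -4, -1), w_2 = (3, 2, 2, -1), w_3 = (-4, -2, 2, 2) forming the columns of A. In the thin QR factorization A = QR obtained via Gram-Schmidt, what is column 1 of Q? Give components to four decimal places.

w_1 = (1, -4, -4, -1); ‖w_1‖ = 5.8310, so q_1 = (0.1715, -0.6860, -0.6860, -0.1715).

q_1 = (0.1715, -0.6860, -0.6860, -0.1715)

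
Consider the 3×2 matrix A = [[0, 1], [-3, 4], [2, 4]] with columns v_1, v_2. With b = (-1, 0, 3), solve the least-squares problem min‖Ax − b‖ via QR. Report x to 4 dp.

v_1 = (0, -3, 2); ‖v_1‖ = 3.6056, so q_1 = (0.0000, -0.8321, 0.5547).
q_1·v_2 = 0.0000·1 + (-0.8321)·4 + 0.5547·4 = -1.1094.
u_2 = v_2 + 1.1094·q_1 = (1.0000, 3.0769, 4.6154).
‖u_2‖ = 5.6364, so q_2 = (0.1774, 0.5459, 0.8189).
Qᵀb = (1.6641, 2.2791).
Back-substitute: x_2 = 2.2791/5.6364 = 0.4044.
x_1 = (1.6641 + 1.1094·0.4044)/3.6056 = 0.5860.

x = (0.5860, 0.4044)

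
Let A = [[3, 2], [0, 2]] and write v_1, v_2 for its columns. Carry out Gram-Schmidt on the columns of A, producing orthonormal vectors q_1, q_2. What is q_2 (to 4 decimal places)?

q_1 = v_1/‖v_1‖ = (3, 0)/3.0000 = (1.0000, 0.0000).
r_{12} = q_1·v_2 = 2.0000.
u_2 = v_2 − 2.0000·q_1 = (0.0000, 2.0000).
‖u_2‖ = 2.0000, so q_2 = (0.0000, 1.0000).

q_2 = (0.0000, 1.0000)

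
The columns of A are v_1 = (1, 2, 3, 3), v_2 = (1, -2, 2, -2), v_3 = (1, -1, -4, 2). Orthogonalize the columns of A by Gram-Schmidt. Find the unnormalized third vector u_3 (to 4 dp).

e_1 = v_1/‖v_1‖ = (1, 2, 3, 3)/4.7958 = (0.2085, 0.4170, 0.6255, 0.6255).
r_{12} = e_1·v_2 = -0.6255.
u_2 = v_2 + 0.6255·e_1 = (1.1304, -1.7391, 2.3913, -1.6087).
‖u_2‖ = 3.5509, so e_2 = (0.3184, -0.4898, 0.6734, -0.4530).
r_{13} = e_1·v_3 = -1.4596; r_{23} = e_2·v_3 = -2.7917.
u_3 = v_3 + 1.4596·e_1 + 2.7917·e_2 = (2.1931, -1.7586, -1.2069, 1.6483).

u_3 = (2.1931, -1.7586, -1.2069, 1.6483)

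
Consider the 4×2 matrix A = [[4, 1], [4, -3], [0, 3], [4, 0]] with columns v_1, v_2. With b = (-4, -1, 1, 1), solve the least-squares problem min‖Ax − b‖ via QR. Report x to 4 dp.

x = (-0.3396, -0.0377)

q_1 = v_1/‖v_1‖ = (4, 4, 0, 4)/6.9282 = (0.5774, 0.5774, 0.0000, 0.5774).
r_{12} = q_1·v_2 = -1.1547.
u_2 = v_2 + 1.1547·q_1 = (1.6667, -2.3333, 3.0000, 0.6667).
‖u_2‖ = 4.2032, so q_2 = (0.3965, -0.5551, 0.7137, 0.1586).
Qᵀb = (-2.3094, -0.1586).
Back-substitute: x_2 = -0.1586/4.2032 = -0.0377.
x_1 = (-2.3094 + 1.1547·(-0.0377))/6.9282 = -0.3396.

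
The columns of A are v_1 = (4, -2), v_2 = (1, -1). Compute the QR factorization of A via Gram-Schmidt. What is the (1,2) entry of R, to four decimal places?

v_1 = (4, -2); ‖v_1‖ = 4.4721, so e_1 = (0.8944, -0.4472).
r_{12} = e_1·v_2 = 1.3416.

r_{12} = 1.3416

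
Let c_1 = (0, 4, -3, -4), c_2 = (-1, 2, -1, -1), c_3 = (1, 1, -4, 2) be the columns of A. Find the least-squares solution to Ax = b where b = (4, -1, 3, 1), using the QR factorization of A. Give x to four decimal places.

c_1 = (0, 4, -3, -4); ‖c_1‖ = 6.4031, so e_1 = (0.0000, 0.6247, -0.4685, -0.6247).
e_1·c_2 = 0.0000·(-1) + 0.6247·2 + (-0.4685)·(-1) + (-0.6247)·(-1) = 2.3426.
u_2 = c_2 − 2.3426·e_1 = (-1.0000, 0.5366, 0.0976, 0.4634).
‖u_2‖ = 1.2297, so e_2 = (-0.8132, 0.4363, 0.0793, 0.3768).
e_1·c_3 = 0.0000·1 + 0.6247·1 + (-0.4685)·(-4) + (-0.6247)·2 = 1.2494; e_2·c_3 = (-0.8132)·1 + 0.4363·1 + 0.0793·(-4) + 0.3768·2 = 0.0595.
u_3 = c_3 − 1.2494·e_1 − 0.0595·e_2 = (1.0484, 0.1935, -3.4194, 2.7581).
‖u_3‖ = 4.5206, so e_3 = (0.2319, 0.0428, -0.7564, 0.6101).
Qᵀb = (-2.6550, -3.0743, -0.7742).
Back-substitute: x_3 = -0.7742/4.5206 = -0.1713.
x_2 = (-3.0743 − 0.0595·(-0.1713))/1.2297 = -2.4917.
x_1 = (-2.6550 − 2.3426·(-2.4917) − 1.2494·(-0.1713))/6.4031 = 0.5304.

x = (0.5304, -2.4917, -0.1713)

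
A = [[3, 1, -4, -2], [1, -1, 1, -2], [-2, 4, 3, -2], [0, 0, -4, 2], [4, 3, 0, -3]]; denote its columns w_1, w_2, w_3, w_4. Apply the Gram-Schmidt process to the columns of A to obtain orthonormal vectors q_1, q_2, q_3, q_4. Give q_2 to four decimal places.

q_2 = (0.0787, -0.2362, 0.8662, 0.0000, 0.4331)

q_1 = w_1/‖w_1‖ = (3, 1, -2, 0, 4)/5.4772 = (0.5477, 0.1826, -0.3651, 0.0000, 0.7303).
r_{12} = q_1·w_2 = 1.0954.
u_2 = w_2 − 1.0954·q_1 = (0.4000, -1.2000, 4.4000, 0.0000, 2.2000).
‖u_2‖ = 5.0794, so q_2 = (0.0787, -0.2362, 0.8662, 0.0000, 0.4331).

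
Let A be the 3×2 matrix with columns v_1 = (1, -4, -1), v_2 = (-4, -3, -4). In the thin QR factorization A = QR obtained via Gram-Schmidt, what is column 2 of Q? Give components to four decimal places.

e_2 = (-0.8124, -0.0580, -0.5803)

e_1 = v_1/‖v_1‖ = (1, -4, -1)/4.2426 = (0.2357, -0.9428, -0.2357).
r_{12} = e_1·v_2 = 2.8284.
u_2 = v_2 − 2.8284·e_1 = (-4.6667, -0.3333, -3.3333).
‖u_2‖ = 5.7446, so e_2 = (-0.8124, -0.0580, -0.5803).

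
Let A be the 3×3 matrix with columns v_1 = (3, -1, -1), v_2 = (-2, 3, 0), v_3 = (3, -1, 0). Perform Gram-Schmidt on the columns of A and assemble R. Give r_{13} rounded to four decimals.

r_{13} = 3.0151

q_1 = v_1/‖v_1‖ = (3, -1, -1)/3.3166 = (0.9045, -0.3015, -0.3015).
r_{13} = q_1·v_3 = 3.0151.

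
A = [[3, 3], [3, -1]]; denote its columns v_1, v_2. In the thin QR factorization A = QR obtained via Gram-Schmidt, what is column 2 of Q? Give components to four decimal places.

q_2 = (0.7071, -0.7071)

q_1 = v_1/‖v_1‖ = (3, 3)/4.2426 = (0.7071, 0.7071).
r_{12} = q_1·v_2 = 1.4142.
u_2 = v_2 − 1.4142·q_1 = (2.0000, -2.0000).
‖u_2‖ = 2.8284, so q_2 = (0.7071, -0.7071).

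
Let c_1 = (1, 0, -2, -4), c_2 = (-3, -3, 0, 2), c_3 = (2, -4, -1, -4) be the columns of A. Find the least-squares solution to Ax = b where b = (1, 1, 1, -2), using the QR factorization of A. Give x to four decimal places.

x = (-0.0195, -0.4533, 0.1212)

c_1 = (1, 0, -2, -4); ‖c_1‖ = 4.5826, so q_1 = (0.2182, 0.0000, -0.4364, -0.8729).
q_1·c_2 = 0.2182·(-3) + 0.0000·(-3) + (-0.4364)·0 + (-0.8729)·2 = -2.4004.
u_2 = c_2 + 2.4004·q_1 = (-2.4762, -3.0000, -1.0476, -0.0952).
‖u_2‖ = 4.0297, so q_2 = (-0.6145, -0.7445, -0.2600, -0.0236).
q_1·c_3 = 0.2182·2 + 0.0000·(-4) + (-0.4364)·(-1) + (-0.8729)·(-4) = 4.3644; q_2·c_3 = (-0.6145)·2 + (-0.7445)·(-4) + (-0.2600)·(-1) + (-0.0236)·(-4) = 2.1035.
u_3 = c_3 − 4.3644·q_1 − 2.1035·q_2 = (2.3402, -2.4340, 1.4516, -0.1408).
‖u_3‖ = 3.6780, so q_3 = (0.6363, -0.6618, 0.3947, -0.0383).
Qᵀb = (1.5275, -1.5717, 0.4457).
Back-substitute: x_3 = 0.4457/3.6780 = 0.1212.
x_2 = (-1.5717 − 2.1035·0.1212)/4.0297 = -0.4533.
x_1 = (1.5275 + 2.4004·(-0.4533) − 4.3644·0.1212)/4.5826 = -0.0195.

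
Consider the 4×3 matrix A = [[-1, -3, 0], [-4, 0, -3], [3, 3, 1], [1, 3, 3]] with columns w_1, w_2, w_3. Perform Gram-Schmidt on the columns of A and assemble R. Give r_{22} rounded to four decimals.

w_1 = (-1, -4, 3, 1); ‖w_1‖ = 5.1962, so e_1 = (-0.1925, -0.7698, 0.5774, 0.1925).
e_1·w_2 = (-0.1925)·(-3) + (-0.7698)·0 + 0.5774·3 + 0.1925·3 = 2.8868.
u_2 = w_2 − 2.8868·e_1 = (-2.4444, 2.2222, 1.3333, 2.4444).
r_{22} = ‖u_2‖ = 4.3205.

r_{22} = 4.3205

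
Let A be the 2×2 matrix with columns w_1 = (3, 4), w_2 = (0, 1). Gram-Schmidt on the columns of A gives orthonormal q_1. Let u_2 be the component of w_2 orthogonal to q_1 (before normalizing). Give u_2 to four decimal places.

w_1 = (3, 4); ‖w_1‖ = 5.0000, so q_1 = (0.6000, 0.8000).
q_1·w_2 = 0.6000·0 + 0.8000·1 = 0.8000.
u_2 = w_2 − 0.8000·q_1 = (-0.4800, 0.3600).

u_2 = (-0.4800, 0.3600)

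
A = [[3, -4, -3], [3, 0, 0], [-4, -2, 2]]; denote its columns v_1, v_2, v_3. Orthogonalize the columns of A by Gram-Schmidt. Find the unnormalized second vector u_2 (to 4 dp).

e_1 = v_1/‖v_1‖ = (3, 3, -4)/5.8310 = (0.5145, 0.5145, -0.6860).
r_{12} = e_1·v_2 = -0.6860.
u_2 = v_2 + 0.6860·e_1 = (-3.6471, 0.3529, -2.4706).

u_2 = (-3.6471, 0.3529, -2.4706)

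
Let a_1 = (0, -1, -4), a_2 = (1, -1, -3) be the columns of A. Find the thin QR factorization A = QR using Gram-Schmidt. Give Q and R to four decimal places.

e_1 = a_1/‖a_1‖ = (0, -1, -4)/4.1231 = (0.0000, -0.2425, -0.9701).
r_{12} = e_1·a_2 = 3.1530.
u_2 = a_2 − 3.1530·e_1 = (1.0000, -0.2353, 0.0588).
‖u_2‖ = 1.0290, so e_2 = (0.9718, -0.2287, 0.0572).

Q = [[0.0000, 0.9718], [-0.2425, -0.2287], [-0.9701, 0.0572]], R = [[4.1231, 3.1530], [0.0000, 1.0290]]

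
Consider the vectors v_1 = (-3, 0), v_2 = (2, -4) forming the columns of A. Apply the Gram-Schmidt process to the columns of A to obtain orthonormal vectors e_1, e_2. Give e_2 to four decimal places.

e_1 = v_1/‖v_1‖ = (-3, 0)/3.0000 = (-1.0000, 0.0000).
r_{12} = e_1·v_2 = -2.0000.
u_2 = v_2 + 2.0000·e_1 = (0.0000, -4.0000).
‖u_2‖ = 4.0000, so e_2 = (0.0000, -1.0000).

e_2 = (0.0000, -1.0000)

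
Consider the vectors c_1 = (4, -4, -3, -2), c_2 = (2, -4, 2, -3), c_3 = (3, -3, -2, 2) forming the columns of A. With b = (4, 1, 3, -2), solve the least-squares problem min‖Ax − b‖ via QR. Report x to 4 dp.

x = (-0.0512, 0.5609, -0.1598)

e_1 = c_1/‖c_1‖ = (4, -4, -3, -2)/6.7082 = (0.5963, -0.5963, -0.4472, -0.2981).
r_{12} = e_1·c_2 = 3.5777.
u_2 = c_2 − 3.5777·e_1 = (-0.1333, -1.8667, 3.6000, -1.9333).
‖u_2‖ = 4.4944, so e_2 = (-0.0297, -0.4153, 0.8010, -0.4302).
r_{13} = e_1·c_3 = 3.8759; r_{23} = e_2·c_3 = -1.3053.
u_3 = c_3 − 3.8759·e_1 + 1.3053·e_2 = (0.6502, -1.2310, 0.7789, 2.5941).
‖u_3‖ = 3.0453, so e_3 = (0.2135, -0.4042, 0.2558, 0.8518).
Qᵀb = (1.0435, 2.7293, -0.4866).
Back-substitute: x_3 = -0.4866/3.0453 = -0.1598.
x_2 = (2.7293 + 1.3053·(-0.1598))/4.4944 = 0.5609.
x_1 = (1.0435 − 3.5777·0.5609 − 3.8759·(-0.1598))/6.7082 = -0.0512.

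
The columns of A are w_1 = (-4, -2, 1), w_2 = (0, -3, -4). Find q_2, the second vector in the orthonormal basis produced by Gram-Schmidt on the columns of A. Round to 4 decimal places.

q_2 = (0.0765, -0.5641, -0.8222)

w_1 = (-4, -2, 1); ‖w_1‖ = 4.5826, so q_1 = (-0.8729, -0.4364, 0.2182).
q_1·w_2 = (-0.8729)·0 + (-0.4364)·(-3) + 0.2182·(-4) = 0.4364.
u_2 = w_2 − 0.4364·q_1 = (0.3810, -2.8095, -4.0952).
‖u_2‖ = 4.9809, so q_2 = (0.0765, -0.5641, -0.8222).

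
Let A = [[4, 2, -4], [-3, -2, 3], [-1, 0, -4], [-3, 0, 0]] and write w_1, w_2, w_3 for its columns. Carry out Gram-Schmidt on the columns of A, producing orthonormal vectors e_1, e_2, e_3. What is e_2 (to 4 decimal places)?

e_2 = (0.2582, -0.5164, 0.2582, 0.7746)

e_1 = w_1/‖w_1‖ = (4, -3, -1, -3)/5.9161 = (0.6761, -0.5071, -0.1690, -0.5071).
r_{12} = e_1·w_2 = 2.3664.
u_2 = w_2 − 2.3664·e_1 = (0.4000, -0.8000, 0.4000, 1.2000).
‖u_2‖ = 1.5492, so e_2 = (0.2582, -0.5164, 0.2582, 0.7746).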